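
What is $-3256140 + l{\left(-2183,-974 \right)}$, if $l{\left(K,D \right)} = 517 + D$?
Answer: $-3256597$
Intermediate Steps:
$-3256140 + l{\left(-2183,-974 \right)} = -3256140 + \left(517 - 974\right) = -3256140 - 457 = -3256597$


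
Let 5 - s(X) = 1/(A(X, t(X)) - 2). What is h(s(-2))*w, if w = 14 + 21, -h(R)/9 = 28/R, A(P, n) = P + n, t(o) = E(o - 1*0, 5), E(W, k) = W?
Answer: -52920/31 ≈ -1707.1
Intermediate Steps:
t(o) = o (t(o) = o - 1*0 = o + 0 = o)
s(X) = 5 - 1/(-2 + 2*X) (s(X) = 5 - 1/((X + X) - 2) = 5 - 1/(2*X - 2) = 5 - 1/(-2 + 2*X))
h(R) = -252/R
w = 35
h(s(-2))*w = -252*2*(-1 - 2)/(-11 + 10*(-2))*35 = -252*(-6/(-11 - 20))*35 = -252/((1/2)*(-1/3)*(-31))*35 = -252/31/6*35 = -252*6/31*35 = -1512/31*35 = -52920/31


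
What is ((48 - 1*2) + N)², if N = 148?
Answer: 37636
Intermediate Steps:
((48 - 1*2) + N)² = ((48 - 1*2) + 148)² = ((48 - 2) + 148)² = (46 + 148)² = 194² = 37636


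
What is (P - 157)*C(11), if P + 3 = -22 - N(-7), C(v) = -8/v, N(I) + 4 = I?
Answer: 1368/11 ≈ 124.36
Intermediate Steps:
N(I) = -4 + I
P = -14 (P = -3 + (-22 - (-4 - 7)) = -3 + (-22 - 1*(-11)) = -3 + (-22 + 11) = -3 - 11 = -14)
(P - 157)*C(11) = (-14 - 157)*(-8/11) = -(-1368)/11 = -171*(-8/11) = 1368/11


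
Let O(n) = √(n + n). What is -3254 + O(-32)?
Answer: -3254 + 8*I ≈ -3254.0 + 8.0*I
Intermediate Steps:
O(n) = √2*√n (O(n) = √(2*n) = √2*√n)
-3254 + O(-32) = -3254 + √2*√(-32) = -3254 + √2*(4*I*√2) = -3254 + 8*I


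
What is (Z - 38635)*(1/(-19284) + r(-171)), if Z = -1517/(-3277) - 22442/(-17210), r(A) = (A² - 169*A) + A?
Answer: -243562989990897432847/108756302628 ≈ -2.2395e+9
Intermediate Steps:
r(A) = A² - 168*A
Z = 49825002/28198585 (Z = -1517*(-1/3277) - 22442*(-1/17210) = 1517/3277 + 11221/8605 = 49825002/28198585 ≈ 1.7669)
(Z - 38635)*(1/(-19284) + r(-171)) = (49825002/28198585 - 38635)*(1/(-19284) - 171*(-168 - 171)) = -1089402506473*(-1/19284 - 171*(-339))/28198585 = -1089402506473*(-1/19284 + 57969)/28198585 = -1089402506473/28198585*1117874195/19284 = -243562989990897432847/108756302628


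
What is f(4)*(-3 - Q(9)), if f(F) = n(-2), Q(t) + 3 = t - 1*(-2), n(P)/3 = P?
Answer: 66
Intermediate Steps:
n(P) = 3*P
Q(t) = -1 + t (Q(t) = -3 + (t - 1*(-2)) = -3 + (t + 2) = -3 + (2 + t) = -1 + t)
f(F) = -6 (f(F) = 3*(-2) = -6)
f(4)*(-3 - Q(9)) = -6*(-3 - (-1 + 9)) = -6*(-3 - 1*8) = -6*(-3 - 8) = -6*(-11) = 66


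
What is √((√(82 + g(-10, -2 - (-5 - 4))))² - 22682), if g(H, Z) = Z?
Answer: I*√22593 ≈ 150.31*I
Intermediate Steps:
√((√(82 + g(-10, -2 - (-5 - 4))))² - 22682) = √((√(82 + (-2 - (-5 - 4))))² - 22682) = √((√(82 + (-2 - 1*(-9))))² - 22682) = √((√(82 + (-2 + 9)))² - 22682) = √((√(82 + 7))² - 22682) = √((√89)² - 22682) = √(89 - 22682) = √(-22593) = I*√22593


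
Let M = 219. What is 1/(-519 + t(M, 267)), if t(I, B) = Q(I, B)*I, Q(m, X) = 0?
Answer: -1/519 ≈ -0.0019268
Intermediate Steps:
t(I, B) = 0 (t(I, B) = 0*I = 0)
1/(-519 + t(M, 267)) = 1/(-519 + 0) = 1/(-519) = -1/519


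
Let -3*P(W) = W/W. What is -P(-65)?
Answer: ⅓ ≈ 0.33333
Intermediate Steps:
P(W) = -⅓ (P(W) = -W/(3*W) = -⅓*1 = -⅓)
-P(-65) = -1*(-⅓) = ⅓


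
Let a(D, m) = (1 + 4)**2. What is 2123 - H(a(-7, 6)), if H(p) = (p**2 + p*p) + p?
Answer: 848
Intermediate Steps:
a(D, m) = 25 (a(D, m) = 5**2 = 25)
H(p) = p + 2*p**2 (H(p) = (p**2 + p**2) + p = 2*p**2 + p = p + 2*p**2)
2123 - H(a(-7, 6)) = 2123 - 25*(1 + 2*25) = 2123 - 25*(1 + 50) = 2123 - 25*51 = 2123 - 1*1275 = 2123 - 1275 = 848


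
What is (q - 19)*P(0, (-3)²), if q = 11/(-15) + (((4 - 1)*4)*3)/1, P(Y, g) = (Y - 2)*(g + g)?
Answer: -2928/5 ≈ -585.60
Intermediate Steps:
P(Y, g) = 2*g*(-2 + Y) (P(Y, g) = (-2 + Y)*(2*g) = 2*g*(-2 + Y))
q = 529/15 (q = 11*(-1/15) + ((3*4)*3)*1 = -11/15 + (12*3)*1 = -11/15 + 36*1 = -11/15 + 36 = 529/15 ≈ 35.267)
(q - 19)*P(0, (-3)²) = (529/15 - 19)*(2*(-3)²*(-2 + 0)) = 244*(2*9*(-2))/15 = (244/15)*(-36) = -2928/5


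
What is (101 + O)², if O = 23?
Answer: 15376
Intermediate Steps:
(101 + O)² = (101 + 23)² = 124² = 15376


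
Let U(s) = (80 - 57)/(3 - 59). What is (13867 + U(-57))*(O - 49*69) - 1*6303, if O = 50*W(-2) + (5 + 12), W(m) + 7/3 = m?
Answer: -1390422237/28 ≈ -4.9658e+7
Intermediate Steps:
W(m) = -7/3 + m
O = -599/3 (O = 50*(-7/3 - 2) + (5 + 12) = 50*(-13/3) + 17 = -650/3 + 17 = -599/3 ≈ -199.67)
U(s) = -23/56 (U(s) = 23/(-56) = 23*(-1/56) = -23/56)
(13867 + U(-57))*(O - 49*69) - 1*6303 = (13867 - 23/56)*(-599/3 - 49*69) - 1*6303 = 776529*(-599/3 - 3381)/56 - 6303 = (776529/56)*(-10742/3) - 6303 = -1390245753/28 - 6303 = -1390422237/28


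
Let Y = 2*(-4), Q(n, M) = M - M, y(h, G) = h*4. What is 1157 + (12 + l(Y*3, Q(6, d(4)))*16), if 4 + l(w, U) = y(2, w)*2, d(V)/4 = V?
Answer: 1361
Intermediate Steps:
d(V) = 4*V
y(h, G) = 4*h
Q(n, M) = 0
Y = -8
l(w, U) = 12 (l(w, U) = -4 + (4*2)*2 = -4 + 8*2 = -4 + 16 = 12)
1157 + (12 + l(Y*3, Q(6, d(4)))*16) = 1157 + (12 + 12*16) = 1157 + (12 + 192) = 1157 + 204 = 1361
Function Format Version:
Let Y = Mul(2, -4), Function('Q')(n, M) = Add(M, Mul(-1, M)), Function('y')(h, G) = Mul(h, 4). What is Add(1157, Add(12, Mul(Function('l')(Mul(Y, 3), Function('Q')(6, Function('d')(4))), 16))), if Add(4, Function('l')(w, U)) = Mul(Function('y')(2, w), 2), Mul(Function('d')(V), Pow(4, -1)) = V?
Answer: 1361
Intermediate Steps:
Function('d')(V) = Mul(4, V)
Function('y')(h, G) = Mul(4, h)
Function('Q')(n, M) = 0
Y = -8
Function('l')(w, U) = 12 (Function('l')(w, U) = Add(-4, Mul(Mul(4, 2), 2)) = Add(-4, Mul(8, 2)) = Add(-4, 16) = 12)
Add(1157, Add(12, Mul(Function('l')(Mul(Y, 3), Function('Q')(6, Function('d')(4))), 16))) = Add(1157, Add(12, Mul(12, 16))) = Add(1157, Add(12, 192)) = Add(1157, 204) = 1361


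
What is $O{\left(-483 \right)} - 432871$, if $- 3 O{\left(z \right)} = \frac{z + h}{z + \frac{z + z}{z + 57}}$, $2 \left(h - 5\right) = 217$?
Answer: $- \frac{88648570301}{204792} \approx -4.3287 \cdot 10^{5}$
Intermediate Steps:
$h = \frac{227}{2}$ ($h = 5 + \frac{1}{2} \cdot 217 = 5 + \frac{217}{2} = \frac{227}{2} \approx 113.5$)
$O{\left(z \right)} = - \frac{\frac{227}{2} + z}{3 \left(z + \frac{2 z}{57 + z}\right)}$ ($O{\left(z \right)} = - \frac{\left(z + \frac{227}{2}\right) \frac{1}{z + \frac{z + z}{z + 57}}}{3} = - \frac{\left(\frac{227}{2} + z\right) \frac{1}{z + \frac{2 z}{57 + z}}}{3} = - \frac{\frac{1}{z + \frac{2 z}{57 + z}} \left(\frac{227}{2} + z\right)}{3} = - \frac{\frac{227}{2} + z}{3 \left(z + \frac{2 z}{57 + z}\right)}$)
$O{\left(-483 \right)} - 432871 = \frac{-12939 - -164703 - 2 \left(-483\right)^{2}}{6 \left(-483\right) \left(59 - 483\right)} - 432871 = \frac{1}{6} \left(- \frac{1}{483}\right) \frac{1}{-424} \left(-12939 + 164703 - 466578\right) - 432871 = \frac{1}{6} \left(- \frac{1}{483}\right) \left(- \frac{1}{424}\right) \left(-12939 + 164703 - 466578\right) - 432871 = \frac{1}{6} \left(- \frac{1}{483}\right) \left(- \frac{1}{424}\right) \left(-314814\right) - 432871 = - \frac{52469}{204792} - 432871 = - \frac{88648570301}{204792}$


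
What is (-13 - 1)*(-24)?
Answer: 336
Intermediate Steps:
(-13 - 1)*(-24) = -14*(-24) = 336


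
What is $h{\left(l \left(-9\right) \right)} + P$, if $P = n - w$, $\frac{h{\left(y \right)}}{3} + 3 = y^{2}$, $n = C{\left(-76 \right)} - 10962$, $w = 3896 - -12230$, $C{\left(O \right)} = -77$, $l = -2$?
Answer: $-26202$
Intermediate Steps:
$w = 16126$ ($w = 3896 + 12230 = 16126$)
$n = -11039$ ($n = -77 - 10962 = -11039$)
$h{\left(y \right)} = -9 + 3 y^{2}$
$P = -27165$ ($P = -11039 - 16126 = -27165$)
$h{\left(l \left(-9\right) \right)} + P = \left(-9 + 3 \left(\left(-2\right) \left(-9\right)\right)^{2}\right) - 27165 = \left(-9 + 3 \cdot 18^{2}\right) - 27165 = \left(-9 + 3 \cdot 324\right) - 27165 = \left(-9 + 972\right) - 27165 = 963 - 27165 = -26202$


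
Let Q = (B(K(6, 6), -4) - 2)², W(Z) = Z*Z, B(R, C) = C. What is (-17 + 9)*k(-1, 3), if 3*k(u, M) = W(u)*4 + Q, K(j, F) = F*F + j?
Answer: -320/3 ≈ -106.67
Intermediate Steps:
K(j, F) = j + F² (K(j, F) = F² + j = j + F²)
W(Z) = Z²
Q = 36 (Q = (-4 - 2)² = (-6)² = 36)
k(u, M) = 12 + 4*u²/3 (k(u, M) = (u²*4 + 36)/3 = (4*u² + 36)/3 = (36 + 4*u²)/3 = 12 + 4*u²/3)
(-17 + 9)*k(-1, 3) = (-17 + 9)*(12 + (4/3)*(-1)²) = -8*(12 + (4/3)*1) = -8*(12 + 4/3) = -8*40/3 = -320/3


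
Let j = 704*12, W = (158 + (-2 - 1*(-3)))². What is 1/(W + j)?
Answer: 1/33729 ≈ 2.9648e-5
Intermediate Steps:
W = 25281 (W = (158 + (-2 + 3))² = (158 + 1)² = 159² = 25281)
j = 8448
1/(W + j) = 1/(25281 + 8448) = 1/33729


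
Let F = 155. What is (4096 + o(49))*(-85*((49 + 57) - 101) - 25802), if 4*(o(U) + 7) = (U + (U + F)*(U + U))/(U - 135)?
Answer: -36365702525/344 ≈ -1.0571e+8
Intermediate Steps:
o(U) = -7 + (U + 2*U*(155 + U))/(4*(-135 + U)) (o(U) = -7 + ((U + (U + 155)*(U + U))/(U - 135))/4 = -7 + ((U + (155 + U)*(2*U))/(-135 + U))/4 = -7 + ((U + 2*U*(155 + U))/(-135 + U))/4 = -7 + (U + 2*U*(155 + U))/(4*(-135 + U)))
(4096 + o(49))*(-85*((49 + 57) - 101) - 25802) = (4096 + (3780 + 2*49² + 283*49)/(4*(-135 + 49)))*(-85*((49 + 57) - 101) - 25802) = (4096 + (¼)*(3780 + 2*2401 + 13867)/(-86))*(-85*(106 - 101) - 25802) = (4096 + (¼)*(-1/86)*(3780 + 4802 + 13867))*(-85*5 - 25802) = (4096 + (¼)*(-1/86)*22449)*(-425 - 25802) = (4096 - 22449/344)*(-26227) = (1386575/344)*(-26227) = -36365702525/344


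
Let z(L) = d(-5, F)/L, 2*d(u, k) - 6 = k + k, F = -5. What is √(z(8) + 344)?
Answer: 5*√55/2 ≈ 18.540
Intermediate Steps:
d(u, k) = 3 + k (d(u, k) = 3 + (k + k)/2 = 3 + (2*k)/2 = 3 + k)
z(L) = -2/L (z(L) = (3 - 5)/L = -2/L)
√(z(8) + 344) = √(-2/8 + 344) = √(-2*⅛ + 344) = √(-¼ + 344) = √(1375/4) = 5*√55/2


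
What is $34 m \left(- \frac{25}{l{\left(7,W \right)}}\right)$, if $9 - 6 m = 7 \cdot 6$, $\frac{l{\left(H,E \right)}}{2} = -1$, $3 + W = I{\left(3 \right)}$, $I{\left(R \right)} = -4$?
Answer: $- \frac{4675}{2} \approx -2337.5$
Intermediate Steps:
$W = -7$ ($W = -3 - 4 = -7$)
$l{\left(H,E \right)} = -2$ ($l{\left(H,E \right)} = 2 \left(-1\right) = -2$)
$m = - \frac{11}{2}$ ($m = \frac{3}{2} - \frac{7 \cdot 6}{6} = \frac{3}{2} - 7 = - \frac{11}{2} \approx -5.5$)
$34 m \left(- \frac{25}{l{\left(7,W \right)}}\right) = 34 \left(- \frac{11}{2}\right) \left(- \frac{25}{-2}\right) = - 187 \left(\left(-25\right) \left(- \frac{1}{2}\right)\right) = \left(-187\right) \frac{25}{2} = - \frac{4675}{2}$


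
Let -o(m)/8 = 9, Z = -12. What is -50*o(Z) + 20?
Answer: 3620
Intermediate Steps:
o(m) = -72 (o(m) = -8*9 = -72)
-50*o(Z) + 20 = -50*(-72) + 20 = 3600 + 20 = 3620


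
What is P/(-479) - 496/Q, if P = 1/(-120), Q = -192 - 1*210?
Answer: 4751747/3851160 ≈ 1.2338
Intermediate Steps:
Q = -402 (Q = -192 - 210 = -402)
P = -1/120 ≈ -0.0083333
P/(-479) - 496/Q = -1/120/(-479) - 496/(-402) = -1/120*(-1/479) - 496*(-1/402) = 1/57480 + 248/201 = 4751747/3851160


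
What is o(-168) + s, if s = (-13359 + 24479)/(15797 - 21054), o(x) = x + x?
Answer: -1777472/5257 ≈ -338.12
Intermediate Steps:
o(x) = 2*x
s = -11120/5257 (s = 11120/(-5257) = 11120*(-1/5257) = -11120/5257 ≈ -2.1153)
o(-168) + s = 2*(-168) - 11120/5257 = -336 - 11120/5257 = -1777472/5257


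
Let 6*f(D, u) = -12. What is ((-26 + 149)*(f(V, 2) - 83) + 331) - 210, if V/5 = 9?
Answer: -10334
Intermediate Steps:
V = 45 (V = 5*9 = 45)
f(D, u) = -2 (f(D, u) = (⅙)*(-12) = -2)
((-26 + 149)*(f(V, 2) - 83) + 331) - 210 = ((-26 + 149)*(-2 - 83) + 331) - 210 = (123*(-85) + 331) - 210 = (-10455 + 331) - 210 = -10124 - 210 = -10334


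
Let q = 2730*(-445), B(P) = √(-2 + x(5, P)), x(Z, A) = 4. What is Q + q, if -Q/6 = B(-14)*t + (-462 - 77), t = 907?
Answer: -1211616 - 5442*√2 ≈ -1.2193e+6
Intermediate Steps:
B(P) = √2 (B(P) = √(-2 + 4) = √2)
q = -1214850
Q = 3234 - 5442*√2 (Q = -6*(√2*907 + (-462 - 77)) = -6*(907*√2 - 539) = -6*(-539 + 907*√2) = 3234 - 5442*√2 ≈ -4462.1)
Q + q = (3234 - 5442*√2) - 1214850 = -1211616 - 5442*√2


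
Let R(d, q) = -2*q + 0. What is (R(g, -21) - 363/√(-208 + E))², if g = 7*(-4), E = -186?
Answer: 563247/394 + 15246*I*√394/197 ≈ 1429.6 + 1536.2*I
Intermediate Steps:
g = -28
R(d, q) = -2*q
(R(g, -21) - 363/√(-208 + E))² = (-2*(-21) - 363/√(-208 - 186))² = (42 - 363*(-I*√394/394))² = (42 - (-363)*I*√394/394)² = (42 + 363*I*√394/394)²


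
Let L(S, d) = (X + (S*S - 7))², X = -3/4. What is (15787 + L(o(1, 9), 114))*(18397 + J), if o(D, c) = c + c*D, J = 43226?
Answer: 114176141991/16 ≈ 7.1360e+9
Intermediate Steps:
X = -¾ (X = -3*¼ = -¾ ≈ -0.75000)
o(D, c) = c + D*c
L(S, d) = (-31/4 + S²)² (L(S, d) = (-¾ + (S*S - 7))² = (-¾ + (S² - 7))² = (-¾ + (-7 + S²))² = (-31/4 + S²)²)
(15787 + L(o(1, 9), 114))*(18397 + J) = (15787 + (-31 + 4*(9*(1 + 1))²)²/16)*(18397 + 43226) = (15787 + (-31 + 4*(9*2)²)²/16)*61623 = (15787 + (-31 + 4*18²)²/16)*61623 = (15787 + (-31 + 4*324)²/16)*61623 = (15787 + (-31 + 1296)²/16)*61623 = (15787 + (1/16)*1265²)*61623 = (15787 + (1/16)*1600225)*61623 = (15787 + 1600225/16)*61623 = (1852817/16)*61623 = 114176141991/16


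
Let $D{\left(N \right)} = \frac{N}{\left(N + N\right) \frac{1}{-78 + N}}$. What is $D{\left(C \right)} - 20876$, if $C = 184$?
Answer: $-20823$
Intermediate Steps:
$D{\left(N \right)} = -39 + \frac{N}{2}$ ($D{\left(N \right)} = \frac{N}{2 N \frac{1}{-78 + N}} = N \frac{-78 + N}{2 N} = -39 + \frac{N}{2}$)
$D{\left(C \right)} - 20876 = \left(-39 + \frac{1}{2} \cdot 184\right) - 20876 = \left(-39 + 92\right) - 20876 = 53 - 20876 = -20823$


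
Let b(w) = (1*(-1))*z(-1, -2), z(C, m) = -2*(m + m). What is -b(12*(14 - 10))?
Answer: 8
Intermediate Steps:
z(C, m) = -4*m
b(w) = -8 (b(w) = (1*(-1))*(-4*(-2)) = -1*8 = -8)
-b(12*(14 - 10)) = -1*(-8) = 8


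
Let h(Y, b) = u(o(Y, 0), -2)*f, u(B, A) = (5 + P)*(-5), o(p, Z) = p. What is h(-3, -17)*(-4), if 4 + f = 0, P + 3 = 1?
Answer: -240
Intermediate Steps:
P = -2 (P = -3 + 1 = -2)
u(B, A) = -15 (u(B, A) = (5 - 2)*(-5) = 3*(-5) = -15)
f = -4 (f = -4 + 0 = -4)
h(Y, b) = 60 (h(Y, b) = -15*(-4) = 60)
h(-3, -17)*(-4) = 60*(-4) = -240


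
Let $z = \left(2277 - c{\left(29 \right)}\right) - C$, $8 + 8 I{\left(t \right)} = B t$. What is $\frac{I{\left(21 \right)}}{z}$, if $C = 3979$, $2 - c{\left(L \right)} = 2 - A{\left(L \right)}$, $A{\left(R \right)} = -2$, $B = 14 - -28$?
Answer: $- \frac{437}{6800} \approx -0.064265$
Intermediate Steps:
$B = 42$ ($B = 14 + 28 = 42$)
$c{\left(L \right)} = -2$ ($c{\left(L \right)} = 2 - \left(2 - -2\right) = 2 - \left(2 + 2\right) = 2 - 4 = -2$)
$I{\left(t \right)} = -1 + \frac{21 t}{4}$ ($I{\left(t \right)} = -1 + \frac{42 t}{8} = -1 + \frac{21 t}{4}$)
$z = -1700$ ($z = \left(2277 - -2\right) - 3979 = \left(2277 + 2\right) - 3979 = 2279 - 3979 = -1700$)
$\frac{I{\left(21 \right)}}{z} = \frac{-1 + \frac{21}{4} \cdot 21}{-1700} = \left(-1 + \frac{441}{4}\right) \left(- \frac{1}{1700}\right) = \frac{437}{4} \left(- \frac{1}{1700}\right) = - \frac{437}{6800}$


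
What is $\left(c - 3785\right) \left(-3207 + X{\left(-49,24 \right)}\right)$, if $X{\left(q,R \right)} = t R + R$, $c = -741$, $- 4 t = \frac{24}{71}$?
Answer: $\frac{1023496062}{71} \approx 1.4415 \cdot 10^{7}$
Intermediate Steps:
$t = - \frac{6}{71}$ ($t = - \frac{24 \cdot \frac{1}{71}}{4} = \left(- \frac{1}{4}\right) \frac{24}{71} = - \frac{6}{71} \approx -0.084507$)
$X{\left(q,R \right)} = \frac{65 R}{71}$ ($X{\left(q,R \right)} = - \frac{6 R}{71} + R = \frac{65 R}{71}$)
$\left(c - 3785\right) \left(-3207 + X{\left(-49,24 \right)}\right) = \left(-741 - 3785\right) \left(-3207 + \frac{65}{71} \cdot 24\right) = - 4526 \left(-3207 + \frac{1560}{71}\right) = \left(-4526\right) \left(- \frac{226137}{71}\right) = \frac{1023496062}{71}$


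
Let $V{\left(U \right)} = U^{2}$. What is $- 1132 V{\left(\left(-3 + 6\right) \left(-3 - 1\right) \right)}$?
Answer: $-163008$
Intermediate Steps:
$- 1132 V{\left(\left(-3 + 6\right) \left(-3 - 1\right) \right)} = - 1132 \left(\left(-3 + 6\right) \left(-3 - 1\right)\right)^{2} = - 1132 \left(3 \left(-4\right)\right)^{2} = - 1132 \left(-12\right)^{2} = \left(-1132\right) 144 = -163008$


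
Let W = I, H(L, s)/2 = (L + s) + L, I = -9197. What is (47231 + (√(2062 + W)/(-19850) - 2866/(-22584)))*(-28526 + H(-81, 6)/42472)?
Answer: -80770522480256105/59949228 + 151444573*I*√7135/105383650 ≈ -1.3473e+9 + 121.39*I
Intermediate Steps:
H(L, s) = 2*s + 4*L (H(L, s) = 2*((L + s) + L) = 2*(s + 2*L) = 2*s + 4*L)
W = -9197
(47231 + (√(2062 + W)/(-19850) - 2866/(-22584)))*(-28526 + H(-81, 6)/42472) = (47231 + (√(2062 - 9197)/(-19850) - 2866/(-22584)))*(-28526 + (2*6 + 4*(-81))/42472) = (47231 + (√(-7135)*(-1/19850) - 2866*(-1/22584)))*(-28526 + (12 - 324)*(1/42472)) = (47231 + ((I*√7135)*(-1/19850) + 1433/11292))*(-28526 - 312*1/42472) = (47231 + (-I*√7135/19850 + 1433/11292))*(-28526 - 39/5309) = (47231 + (1433/11292 - I*√7135/19850))*(-151444573/5309) = (533333885/11292 - I*√7135/19850)*(-151444573/5309) = -80770522480256105/59949228 + 151444573*I*√7135/105383650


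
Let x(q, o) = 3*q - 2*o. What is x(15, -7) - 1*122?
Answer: -63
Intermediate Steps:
x(q, o) = -2*o + 3*q
x(15, -7) - 1*122 = (-2*(-7) + 3*15) - 1*122 = (14 + 45) - 122 = 59 - 122 = -63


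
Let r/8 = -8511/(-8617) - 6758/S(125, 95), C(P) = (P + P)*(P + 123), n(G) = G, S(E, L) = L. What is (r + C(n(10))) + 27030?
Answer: 23845278222/818615 ≈ 29129.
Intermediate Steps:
C(P) = 2*P*(123 + P) (C(P) = (2*P)*(123 + P) = 2*P*(123 + P))
r = -459401128/818615 (r = 8*(-8511/(-8617) - 6758/95) = 8*(-8511*(-1/8617) - 6758*1/95) = 8*(8511/8617 - 6758/95) = 8*(-57425141/818615) = -459401128/818615 ≈ -561.19)
(r + C(n(10))) + 27030 = (-459401128/818615 + 2*10*(123 + 10)) + 27030 = (-459401128/818615 + 2*10*133) + 27030 = (-459401128/818615 + 2660) + 27030 = 1718114772/818615 + 27030 = 23845278222/818615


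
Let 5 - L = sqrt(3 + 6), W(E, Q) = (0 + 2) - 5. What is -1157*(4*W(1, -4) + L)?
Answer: 11570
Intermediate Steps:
W(E, Q) = -3 (W(E, Q) = 2 - 5 = -3)
L = 2 (L = 5 - sqrt(3 + 6) = 5 - sqrt(9) = 5 - 1*3 = 5 - 3 = 2)
-1157*(4*W(1, -4) + L) = -1157*(4*(-3) + 2) = -1157*(-12 + 2) = -1157*(-10) = 11570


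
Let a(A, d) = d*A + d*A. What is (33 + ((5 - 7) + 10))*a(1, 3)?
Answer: 246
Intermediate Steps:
a(A, d) = 2*A*d (a(A, d) = A*d + A*d = 2*A*d)
(33 + ((5 - 7) + 10))*a(1, 3) = (33 + ((5 - 7) + 10))*(2*1*3) = (33 + (-2 + 10))*6 = (33 + 8)*6 = 41*6 = 246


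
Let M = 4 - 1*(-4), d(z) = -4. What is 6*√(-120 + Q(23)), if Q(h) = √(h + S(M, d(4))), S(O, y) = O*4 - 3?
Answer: 6*√(-120 + 2*√13) ≈ 63.721*I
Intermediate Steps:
M = 8 (M = 4 + 4 = 8)
S(O, y) = -3 + 4*O (S(O, y) = 4*O - 3 = -3 + 4*O)
Q(h) = √(29 + h) (Q(h) = √(h + (-3 + 4*8)) = √(h + (-3 + 32)) = √(h + 29) = √(29 + h))
6*√(-120 + Q(23)) = 6*√(-120 + √(29 + 23)) = 6*√(-120 + √52) = 6*√(-120 + 2*√13)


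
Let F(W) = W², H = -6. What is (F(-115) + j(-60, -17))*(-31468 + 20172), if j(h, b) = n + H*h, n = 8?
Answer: -153546528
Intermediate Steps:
j(h, b) = 8 - 6*h
(F(-115) + j(-60, -17))*(-31468 + 20172) = ((-115)² + (8 - 6*(-60)))*(-31468 + 20172) = (13225 + (8 + 360))*(-11296) = (13225 + 368)*(-11296) = 13593*(-11296) = -153546528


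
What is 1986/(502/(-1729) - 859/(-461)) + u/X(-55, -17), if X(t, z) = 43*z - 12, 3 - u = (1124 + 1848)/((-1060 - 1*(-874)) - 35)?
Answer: 259925348796887/205875915167 ≈ 1262.5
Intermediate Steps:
u = 3635/221 (u = 3 - (1124 + 1848)/((-1060 - 1*(-874)) - 35) = 3 - 2972/((-1060 + 874) - 35) = 3 - 2972/(-186 - 35) = 3 - 2972/(-221) = 3 - 2972*(-1)/221 = 3 - 1*(-2972/221) = 3 + 2972/221 = 3635/221 ≈ 16.448)
X(t, z) = -12 + 43*z
1986/(502/(-1729) - 859/(-461)) + u/X(-55, -17) = 1986/(502/(-1729) - 859/(-461)) + 3635/(221*(-12 + 43*(-17))) = 1986/(502*(-1/1729) - 859*(-1/461)) + 3635/(221*(-12 - 731)) = 1986/(-502/1729 + 859/461) + (3635/221)/(-743) = 1986/(1253789/797069) + (3635/221)*(-1/743) = 1986*(797069/1253789) - 3635/164203 = 1582979034/1253789 - 3635/164203 = 259925348796887/205875915167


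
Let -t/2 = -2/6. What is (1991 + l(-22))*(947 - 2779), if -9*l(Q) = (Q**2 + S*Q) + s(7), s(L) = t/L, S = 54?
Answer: -716460392/189 ≈ -3.7908e+6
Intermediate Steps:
t = 2/3 (t = -(-4)/6 = -2*(-1/3) = 2/3 ≈ 0.66667)
s(L) = 2/(3*L)
l(Q) = -2/189 - 6*Q - Q**2/9 (l(Q) = -((Q**2 + 54*Q) + (2/3)/7)/9 = -((Q**2 + 54*Q) + (2/3)*(1/7))/9 = -((Q**2 + 54*Q) + 2/21)/9 = -(2/21 + Q**2 + 54*Q)/9 = -2/189 - 6*Q - Q**2/9)
(1991 + l(-22))*(947 - 2779) = (1991 + (-2/189 - 6*(-22) - 1/9*(-22)**2))*(947 - 2779) = (1991 + (-2/189 + 132 - 1/9*484))*(-1832) = (1991 + (-2/189 + 132 - 484/9))*(-1832) = (1991 + 14782/189)*(-1832) = (391081/189)*(-1832) = -716460392/189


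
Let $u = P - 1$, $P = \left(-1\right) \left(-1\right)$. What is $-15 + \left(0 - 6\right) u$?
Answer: $-15$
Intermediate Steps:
$P = 1$
$u = 0$ ($u = 1 - 1 = 0$)
$-15 + \left(0 - 6\right) u = -15 + \left(0 - 6\right) 0 = -15 - 0 = -15 + 0 = -15$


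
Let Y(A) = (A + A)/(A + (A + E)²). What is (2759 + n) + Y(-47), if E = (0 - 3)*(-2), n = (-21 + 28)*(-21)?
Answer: 2133957/817 ≈ 2611.9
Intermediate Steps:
n = -147 (n = 7*(-21) = -147)
E = 6 (E = -3*(-2) = 6)
Y(A) = 2*A/(A + (6 + A)²) (Y(A) = (A + A)/(A + (A + 6)²) = (2*A)/(A + (6 + A)²) = 2*A/(A + (6 + A)²))
(2759 + n) + Y(-47) = (2759 - 147) + 2*(-47)/(-47 + (6 - 47)²) = 2612 + 2*(-47)/(-47 + (-41)²) = 2612 + 2*(-47)/(-47 + 1681) = 2612 + 2*(-47)/1634 = 2612 + 2*(-47)*(1/1634) = 2612 - 47/817 = 2133957/817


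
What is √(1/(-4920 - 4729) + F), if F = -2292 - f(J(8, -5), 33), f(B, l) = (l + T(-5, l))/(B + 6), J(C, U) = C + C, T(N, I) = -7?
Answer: 6*I*√717605885139/106139 ≈ 47.887*I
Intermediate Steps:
J(C, U) = 2*C
f(B, l) = (-7 + l)/(6 + B) (f(B, l) = (l - 7)/(B + 6) = (-7 + l)/(6 + B))
F = -25225/11 (F = -2292 - (-7 + 33)/(6 + 2*8) = -2292 - 26/(6 + 16) = -2292 - 26/22 = -2292 - 1*13/11 = -2292 - 13/11 = -25225/11 ≈ -2293.2)
√(1/(-4920 - 4729) + F) = √(1/(-4920 - 4729) - 25225/11) = √(1/(-9649) - 25225/11) = √(-1/9649 - 25225/11) = √(-243396036/106139) = 6*I*√717605885139/106139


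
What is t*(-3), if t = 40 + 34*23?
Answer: -2466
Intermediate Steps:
t = 822 (t = 40 + 782 = 822)
t*(-3) = 822*(-3) = -2466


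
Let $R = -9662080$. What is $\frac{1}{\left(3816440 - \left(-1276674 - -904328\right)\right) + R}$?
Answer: $- \frac{1}{5473294} \approx -1.8271 \cdot 10^{-7}$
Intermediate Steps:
$\frac{1}{\left(3816440 - \left(-1276674 - -904328\right)\right) + R} = \frac{1}{\left(3816440 - \left(-1276674 - -904328\right)\right) - 9662080} = \frac{1}{\left(3816440 - \left(-1276674 + 904328\right)\right) - 9662080} = \frac{1}{\left(3816440 - -372346\right) - 9662080} = \frac{1}{\left(3816440 + 372346\right) - 9662080} = \frac{1}{4188786 - 9662080} = \frac{1}{-5473294} = - \frac{1}{5473294}$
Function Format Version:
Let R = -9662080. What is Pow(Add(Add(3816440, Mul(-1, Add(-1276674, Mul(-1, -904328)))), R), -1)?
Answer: Rational(-1, 5473294) ≈ -1.8271e-7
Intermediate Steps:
Pow(Add(Add(3816440, Mul(-1, Add(-1276674, Mul(-1, -904328)))), R), -1) = Pow(Add(Add(3816440, Mul(-1, Add(-1276674, Mul(-1, -904328)))), -9662080), -1) = Pow(Add(Add(3816440, Mul(-1, Add(-1276674, 904328))), -9662080), -1) = Pow(Add(Add(3816440, Mul(-1, -372346)), -9662080), -1) = Pow(Add(Add(3816440, 372346), -9662080), -1) = Pow(Add(4188786, -9662080), -1) = Pow(-5473294, -1) = Rational(-1, 5473294)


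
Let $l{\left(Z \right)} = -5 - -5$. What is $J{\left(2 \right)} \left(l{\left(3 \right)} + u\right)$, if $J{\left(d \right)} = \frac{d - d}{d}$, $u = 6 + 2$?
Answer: $0$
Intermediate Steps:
$u = 8$
$l{\left(Z \right)} = 0$ ($l{\left(Z \right)} = -5 + 5 = 0$)
$J{\left(d \right)} = 0$ ($J{\left(d \right)} = \frac{0}{d} = 0$)
$J{\left(2 \right)} \left(l{\left(3 \right)} + u\right) = 0 \left(0 + 8\right) = 0 \cdot 8 = 0$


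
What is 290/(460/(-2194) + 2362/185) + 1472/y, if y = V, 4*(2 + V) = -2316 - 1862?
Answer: 2514751179/115959662 ≈ 21.686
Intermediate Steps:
V = -2093/2 (V = -2 + (-2316 - 1862)/4 = -2 + (¼)*(-4178) = -2 - 2089/2 = -2093/2 ≈ -1046.5)
y = -2093/2 ≈ -1046.5
290/(460/(-2194) + 2362/185) + 1472/y = 290/(460/(-2194) + 2362/185) + 1472/(-2093/2) = 290/(460*(-1/2194) + 2362*(1/185)) + 1472*(-2/2093) = 290/(-230/1097 + 2362/185) - 128/91 = 290/(2548564/202945) - 128/91 = 290*(202945/2548564) - 128/91 = 29427025/1274282 - 128/91 = 2514751179/115959662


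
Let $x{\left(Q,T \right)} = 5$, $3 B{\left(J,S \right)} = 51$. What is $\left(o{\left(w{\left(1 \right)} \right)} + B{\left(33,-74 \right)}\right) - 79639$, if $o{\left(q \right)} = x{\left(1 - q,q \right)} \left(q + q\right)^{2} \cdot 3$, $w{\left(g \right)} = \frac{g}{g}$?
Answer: $-79562$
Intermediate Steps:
$w{\left(g \right)} = 1$
$B{\left(J,S \right)} = 17$ ($B{\left(J,S \right)} = \frac{1}{3} \cdot 51 = 17$)
$o{\left(q \right)} = 60 q^{2}$ ($o{\left(q \right)} = 5 \left(q + q\right)^{2} \cdot 3 = 5 \left(2 q\right)^{2} \cdot 3 = 5 \cdot 4 q^{2} \cdot 3 = 20 q^{2} \cdot 3 = 60 q^{2}$)
$\left(o{\left(w{\left(1 \right)} \right)} + B{\left(33,-74 \right)}\right) - 79639 = \left(60 \cdot 1^{2} + 17\right) - 79639 = \left(60 \cdot 1 + 17\right) - 79639 = \left(60 + 17\right) - 79639 = 77 - 79639 = -79562$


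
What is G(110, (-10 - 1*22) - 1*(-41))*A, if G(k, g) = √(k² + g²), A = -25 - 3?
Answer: -28*√12181 ≈ -3090.3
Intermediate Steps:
A = -28
G(k, g) = √(g² + k²)
G(110, (-10 - 1*22) - 1*(-41))*A = √(((-10 - 1*22) - 1*(-41))² + 110²)*(-28) = √(((-10 - 22) + 41)² + 12100)*(-28) = √((-32 + 41)² + 12100)*(-28) = √(9² + 12100)*(-28) = √(81 + 12100)*(-28) = √12181*(-28) = -28*√12181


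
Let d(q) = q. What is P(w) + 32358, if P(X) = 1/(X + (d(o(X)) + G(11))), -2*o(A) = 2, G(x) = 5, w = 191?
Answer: 6309811/195 ≈ 32358.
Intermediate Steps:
o(A) = -1 (o(A) = -½*2 = -1)
P(X) = 1/(4 + X) (P(X) = 1/(X + (-1 + 5)) = 1/(X + 4) = 1/(4 + X))
P(w) + 32358 = 1/(4 + 191) + 32358 = 1/195 + 32358 = 6309811/195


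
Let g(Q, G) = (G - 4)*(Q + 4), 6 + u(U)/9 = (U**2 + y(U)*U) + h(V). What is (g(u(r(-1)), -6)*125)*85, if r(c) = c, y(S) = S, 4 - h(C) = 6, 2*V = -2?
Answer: 5312500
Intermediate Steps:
V = -1 (V = (1/2)*(-2) = -1)
h(C) = -2 (h(C) = 4 - 1*6 = 4 - 6 = -2)
u(U) = -72 + 18*U**2 (u(U) = -54 + 9*((U**2 + U*U) - 2) = -54 + 9*((U**2 + U**2) - 2) = -54 + 9*(2*U**2 - 2) = -54 + 9*(-2 + 2*U**2) = -54 + (-18 + 18*U**2) = -72 + 18*U**2)
g(Q, G) = (-4 + G)*(4 + Q)
(g(u(r(-1)), -6)*125)*85 = ((-16 - 4*(-72 + 18*(-1)**2) + 4*(-6) - 6*(-72 + 18*(-1)**2))*125)*85 = ((-16 - 4*(-72 + 18*1) - 24 - 6*(-72 + 18*1))*125)*85 = ((-16 - 4*(-72 + 18) - 24 - 6*(-72 + 18))*125)*85 = ((-16 - 4*(-54) - 24 - 6*(-54))*125)*85 = ((-16 + 216 - 24 + 324)*125)*85 = (500*125)*85 = 62500*85 = 5312500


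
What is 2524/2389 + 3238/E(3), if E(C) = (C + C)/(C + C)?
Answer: 7738106/2389 ≈ 3239.1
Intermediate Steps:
E(C) = 1 (E(C) = (2*C)/((2*C)) = (2*C)*(1/(2*C)) = 1)
2524/2389 + 3238/E(3) = 2524/2389 + 3238/1 = 2524*(1/2389) + 3238*1 = 2524/2389 + 3238 = 7738106/2389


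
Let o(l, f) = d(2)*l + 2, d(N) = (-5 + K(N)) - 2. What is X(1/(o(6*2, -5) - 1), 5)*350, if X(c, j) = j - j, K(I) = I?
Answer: 0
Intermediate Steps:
d(N) = -7 + N (d(N) = (-5 + N) - 2 = -7 + N)
o(l, f) = 2 - 5*l (o(l, f) = (-7 + 2)*l + 2 = -5*l + 2 = 2 - 5*l)
X(c, j) = 0
X(1/(o(6*2, -5) - 1), 5)*350 = 0*350 = 0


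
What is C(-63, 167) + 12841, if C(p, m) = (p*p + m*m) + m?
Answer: 44866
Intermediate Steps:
C(p, m) = m + m² + p² (C(p, m) = (p² + m²) + m = (m² + p²) + m = m + m² + p²)
C(-63, 167) + 12841 = (167 + 167² + (-63)²) + 12841 = (167 + 27889 + 3969) + 12841 = 32025 + 12841 = 44866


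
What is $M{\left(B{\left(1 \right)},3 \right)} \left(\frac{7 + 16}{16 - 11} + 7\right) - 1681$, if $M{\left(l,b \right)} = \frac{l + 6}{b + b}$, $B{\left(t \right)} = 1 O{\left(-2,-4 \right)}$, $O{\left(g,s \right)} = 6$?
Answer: $- \frac{8289}{5} \approx -1657.8$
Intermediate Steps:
$B{\left(t \right)} = 6$ ($B{\left(t \right)} = 1 \cdot 6 = 6$)
$M{\left(l,b \right)} = \frac{6 + l}{2 b}$
$M{\left(B{\left(1 \right)},3 \right)} \left(\frac{7 + 16}{16 - 11} + 7\right) - 1681 = \frac{6 + 6}{2 \cdot 3} \left(\frac{7 + 16}{16 - 11} + 7\right) - 1681 = \frac{1}{2} \cdot \frac{1}{3} \cdot 12 \left(\frac{23}{5} + 7\right) - 1681 = 2 \left(23 \cdot \frac{1}{5} + 7\right) - 1681 = 2 \left(\frac{23}{5} + 7\right) - 1681 = 2 \cdot \frac{58}{5} - 1681 = \frac{116}{5} - 1681 = - \frac{8289}{5}$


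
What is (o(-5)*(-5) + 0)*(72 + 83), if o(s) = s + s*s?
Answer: -15500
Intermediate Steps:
o(s) = s + s**2
(o(-5)*(-5) + 0)*(72 + 83) = (-5*(1 - 5)*(-5) + 0)*(72 + 83) = (-5*(-4)*(-5) + 0)*155 = (20*(-5) + 0)*155 = (-100 + 0)*155 = -100*155 = -15500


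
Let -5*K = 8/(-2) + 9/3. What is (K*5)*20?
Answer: 20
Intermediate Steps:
K = ⅕ (K = -(8/(-2) + 9/3)/5 = -(8*(-½) + 9*(⅓))/5 = -(-4 + 3)/5 = -⅕*(-1) = ⅕ ≈ 0.20000)
(K*5)*20 = ((⅕)*5)*20 = 1*20 = 20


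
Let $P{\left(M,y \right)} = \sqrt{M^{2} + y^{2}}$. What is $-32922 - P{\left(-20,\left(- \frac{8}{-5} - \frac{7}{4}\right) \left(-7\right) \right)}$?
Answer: $-32922 - \frac{\sqrt{160441}}{20} \approx -32942.0$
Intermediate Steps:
$-32922 - P{\left(-20,\left(- \frac{8}{-5} - \frac{7}{4}\right) \left(-7\right) \right)} = -32922 - \sqrt{\left(-20\right)^{2} + \left(\left(- \frac{8}{-5} - \frac{7}{4}\right) \left(-7\right)\right)^{2}} = -32922 - \sqrt{400 + \left(\left(\left(-8\right) \left(- \frac{1}{5}\right) - \frac{7}{4}\right) \left(-7\right)\right)^{2}} = -32922 - \sqrt{400 + \left(\left(\frac{8}{5} - \frac{7}{4}\right) \left(-7\right)\right)^{2}} = -32922 - \sqrt{400 + \left(\left(- \frac{3}{20}\right) \left(-7\right)\right)^{2}} = -32922 - \sqrt{400 + \left(\frac{21}{20}\right)^{2}} = -32922 - \sqrt{400 + \frac{441}{400}} = -32922 - \sqrt{\frac{160441}{400}} = -32922 - \frac{\sqrt{160441}}{20}$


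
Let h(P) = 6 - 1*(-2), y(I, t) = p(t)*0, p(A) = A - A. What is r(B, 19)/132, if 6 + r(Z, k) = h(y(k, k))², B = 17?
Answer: 29/66 ≈ 0.43939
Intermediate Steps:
p(A) = 0
y(I, t) = 0 (y(I, t) = 0*0 = 0)
h(P) = 8 (h(P) = 6 + 2 = 8)
r(Z, k) = 58 (r(Z, k) = -6 + 8² = -6 + 64 = 58)
r(B, 19)/132 = 58/132 = 58*(1/132) = 29/66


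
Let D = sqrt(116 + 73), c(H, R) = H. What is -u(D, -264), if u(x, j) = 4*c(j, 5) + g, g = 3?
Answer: 1053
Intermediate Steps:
D = 3*sqrt(21) (D = sqrt(189) = 3*sqrt(21) ≈ 13.748)
u(x, j) = 3 + 4*j (u(x, j) = 4*j + 3 = 3 + 4*j)
-u(D, -264) = -(3 + 4*(-264)) = -(3 - 1056) = -1*(-1053) = 1053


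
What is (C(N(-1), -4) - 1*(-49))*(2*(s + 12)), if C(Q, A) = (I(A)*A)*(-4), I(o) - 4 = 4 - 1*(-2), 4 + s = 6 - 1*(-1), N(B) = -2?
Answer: 6270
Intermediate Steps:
s = 3 (s = -4 + (6 - 1*(-1)) = -4 + (6 + 1) = -4 + 7 = 3)
I(o) = 10 (I(o) = 4 + (4 - 1*(-2)) = 4 + (4 + 2) = 4 + 6 = 10)
C(Q, A) = -40*A (C(Q, A) = (10*A)*(-4) = -40*A)
(C(N(-1), -4) - 1*(-49))*(2*(s + 12)) = (-40*(-4) - 1*(-49))*(2*(3 + 12)) = (160 + 49)*(2*15) = 209*30 = 6270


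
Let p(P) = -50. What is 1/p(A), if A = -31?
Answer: -1/50 ≈ -0.020000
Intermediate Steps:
1/p(A) = 1/(-50) = -1/50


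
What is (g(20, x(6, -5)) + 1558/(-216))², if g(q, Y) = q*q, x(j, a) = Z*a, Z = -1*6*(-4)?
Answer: 1799541241/11664 ≈ 1.5428e+5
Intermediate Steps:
Z = 24 (Z = -6*(-4) = 24)
x(j, a) = 24*a
g(q, Y) = q²
(g(20, x(6, -5)) + 1558/(-216))² = (20² + 1558/(-216))² = (400 + 1558*(-1/216))² = (400 - 779/108)² = (42421/108)² = 1799541241/11664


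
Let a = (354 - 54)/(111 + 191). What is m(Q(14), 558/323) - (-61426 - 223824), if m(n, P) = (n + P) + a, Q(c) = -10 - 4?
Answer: 13911948136/48773 ≈ 2.8524e+5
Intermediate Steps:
a = 150/151 (a = 300/302 = 300*(1/302) = 150/151 ≈ 0.99338)
Q(c) = -14
m(n, P) = 150/151 + P + n (m(n, P) = (n + P) + 150/151 = (P + n) + 150/151 = 150/151 + P + n)
m(Q(14), 558/323) - (-61426 - 223824) = (150/151 + 558/323 - 14) - (-61426 - 223824) = (150/151 + 558*(1/323) - 14) - 1*(-285250) = (150/151 + 558/323 - 14) + 285250 = -550114/48773 + 285250 = 13911948136/48773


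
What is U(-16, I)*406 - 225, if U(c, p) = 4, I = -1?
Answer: 1399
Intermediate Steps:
U(-16, I)*406 - 225 = 4*406 - 225 = 1624 - 225 = 1399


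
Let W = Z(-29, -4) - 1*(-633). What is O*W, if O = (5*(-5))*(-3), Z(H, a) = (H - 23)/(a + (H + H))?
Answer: 1473675/31 ≈ 47538.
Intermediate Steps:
Z(H, a) = (-23 + H)/(a + 2*H)
W = 19649/31 (W = (-23 - 29)/(-4 + 2*(-29)) - 1*(-633) = -52/(-4 - 58) + 633 = -52/(-62) + 633 = -1/62*(-52) + 633 = 26/31 + 633 = 19649/31 ≈ 633.84)
O = 75 (O = -25*(-3) = 75)
O*W = 75*(19649/31) = 1473675/31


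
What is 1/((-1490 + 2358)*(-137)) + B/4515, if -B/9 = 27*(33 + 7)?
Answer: -11008267/5113388 ≈ -2.1528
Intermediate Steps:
B = -9720 (B = -243*(33 + 7) = -243*40 = -9*1080 = -9720)
1/((-1490 + 2358)*(-137)) + B/4515 = 1/((-1490 + 2358)*(-137)) - 9720/4515 = -1/137/868 - 9720*1/4515 = (1/868)*(-1/137) - 648/301 = -1/118916 - 648/301 = -11008267/5113388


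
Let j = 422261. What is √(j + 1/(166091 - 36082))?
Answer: 5*√285487961002926/130009 ≈ 649.82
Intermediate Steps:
√(j + 1/(166091 - 36082)) = √(422261 + 1/(166091 - 36082)) = √(422261 + 1/130009) = √(54897730350/130009) = 5*√285487961002926/130009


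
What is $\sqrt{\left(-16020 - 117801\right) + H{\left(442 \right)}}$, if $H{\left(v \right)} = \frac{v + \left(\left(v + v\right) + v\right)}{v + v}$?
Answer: $7 i \sqrt{2731} \approx 365.81 i$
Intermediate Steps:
$H{\left(v \right)} = 2$ ($H{\left(v \right)} = \frac{v + \left(2 v + v\right)}{2 v} = \left(v + 3 v\right) \frac{1}{2 v} = 4 v \frac{1}{2 v} = 2$)
$\sqrt{\left(-16020 - 117801\right) + H{\left(442 \right)}} = \sqrt{\left(-16020 - 117801\right) + 2} = \sqrt{-133821 + 2} = \sqrt{-133819} = 7 i \sqrt{2731}$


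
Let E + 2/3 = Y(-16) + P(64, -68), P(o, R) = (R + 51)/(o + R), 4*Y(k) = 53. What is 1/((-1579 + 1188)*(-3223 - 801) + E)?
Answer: 6/9440405 ≈ 6.3557e-7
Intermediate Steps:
Y(k) = 53/4 (Y(k) = (1/4)*53 = 53/4)
P(o, R) = (51 + R)/(R + o)
E = 101/6 (E = -2/3 + (53/4 + (51 - 68)/(-68 + 64)) = -2/3 + (53/4 - 17/(-4)) = -2/3 + (53/4 - 1/4*(-17)) = -2/3 + (53/4 + 17/4) = -2/3 + 35/2 = 101/6 ≈ 16.833)
1/((-1579 + 1188)*(-3223 - 801) + E) = 1/((-1579 + 1188)*(-3223 - 801) + 101/6) = 1/(-391*(-4024) + 101/6) = 1/(1573384 + 101/6) = 1/(9440405/6) = 6/9440405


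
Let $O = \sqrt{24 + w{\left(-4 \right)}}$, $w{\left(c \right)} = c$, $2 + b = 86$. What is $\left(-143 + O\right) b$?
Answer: $-12012 + 168 \sqrt{5} \approx -11636.0$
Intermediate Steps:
$b = 84$ ($b = -2 + 86 = 84$)
$O = 2 \sqrt{5}$ ($O = \sqrt{24 - 4} = \sqrt{20} = 2 \sqrt{5} \approx 4.4721$)
$\left(-143 + O\right) b = \left(-143 + 2 \sqrt{5}\right) 84 = -12012 + 168 \sqrt{5}$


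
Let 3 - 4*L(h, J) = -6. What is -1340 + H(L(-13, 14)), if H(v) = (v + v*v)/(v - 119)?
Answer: -2503237/1868 ≈ -1340.1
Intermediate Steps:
L(h, J) = 9/4 (L(h, J) = ¾ - ¼*(-6) = ¾ + 3/2 = 9/4)
H(v) = (v + v²)/(-119 + v)
-1340 + H(L(-13, 14)) = -1340 + 9*(1 + 9/4)/(4*(-119 + 9/4)) = -1340 + (9/4)*(13/4)/(-467/4) = -1340 + (9/4)*(-4/467)*(13/4) = -1340 - 117/1868 = -2503237/1868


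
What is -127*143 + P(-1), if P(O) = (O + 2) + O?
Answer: -18161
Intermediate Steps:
P(O) = 2 + 2*O (P(O) = (2 + O) + O = 2 + 2*O)
-127*143 + P(-1) = -127*143 + (2 + 2*(-1)) = -18161 + (2 - 2) = -18161 + 0 = -18161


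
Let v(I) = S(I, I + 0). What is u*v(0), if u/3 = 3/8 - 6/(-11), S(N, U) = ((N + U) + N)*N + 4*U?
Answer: 0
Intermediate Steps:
S(N, U) = 4*U + N*(U + 2*N) (S(N, U) = (U + 2*N)*N + 4*U = N*(U + 2*N) + 4*U = 4*U + N*(U + 2*N))
v(I) = 3*I² + 4*I (v(I) = 2*I² + 4*(I + 0) + I*(I + 0) = 2*I² + 4*I + I*I = 2*I² + 4*I + I² = 3*I² + 4*I)
u = 243/88 (u = 3*(3/8 - 6/(-11)) = 3*(3*(⅛) - 6*(-1/11)) = 3*(3/8 + 6/11) = 3*(81/88) = 243/88 ≈ 2.7614)
u*v(0) = 243*(0*(4 + 3*0))/88 = 243*(0*(4 + 0))/88 = 243*(0*4)/88 = (243/88)*0 = 0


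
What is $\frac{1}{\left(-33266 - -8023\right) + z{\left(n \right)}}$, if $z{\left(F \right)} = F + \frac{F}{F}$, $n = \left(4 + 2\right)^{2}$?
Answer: $- \frac{1}{25206} \approx -3.9673 \cdot 10^{-5}$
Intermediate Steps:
$n = 36$ ($n = 6^{2} = 36$)
$z{\left(F \right)} = 1 + F$ ($z{\left(F \right)} = F + 1 = 1 + F$)
$\frac{1}{\left(-33266 - -8023\right) + z{\left(n \right)}} = \frac{1}{\left(-33266 - -8023\right) + \left(1 + 36\right)} = \frac{1}{\left(-33266 + 8023\right) + 37} = \frac{1}{-25243 + 37} = \frac{1}{-25206} = - \frac{1}{25206}$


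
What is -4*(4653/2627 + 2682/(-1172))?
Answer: 1592298/769711 ≈ 2.0687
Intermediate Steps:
-4*(4653/2627 + 2682/(-1172)) = -4*(4653*(1/2627) + 2682*(-1/1172)) = -4*(4653/2627 - 1341/586) = -4*(-796149/1539422) = 1592298/769711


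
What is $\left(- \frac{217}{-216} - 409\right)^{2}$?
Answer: $\frac{7766368129}{46656} \approx 1.6646 \cdot 10^{5}$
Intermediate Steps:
$\left(- \frac{217}{-216} - 409\right)^{2} = \left(\left(-217\right) \left(- \frac{1}{216}\right) - 409\right)^{2} = \left(\frac{217}{216} - 409\right)^{2} = \left(- \frac{88127}{216}\right)^{2} = \frac{7766368129}{46656}$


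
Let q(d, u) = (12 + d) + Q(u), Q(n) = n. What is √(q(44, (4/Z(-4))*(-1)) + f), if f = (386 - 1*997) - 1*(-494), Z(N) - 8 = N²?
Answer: I*√2202/6 ≈ 7.8209*I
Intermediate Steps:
Z(N) = 8 + N²
q(d, u) = 12 + d + u (q(d, u) = (12 + d) + u = 12 + d + u)
f = -117 (f = (386 - 997) + 494 = -611 + 494 = -117)
√(q(44, (4/Z(-4))*(-1)) + f) = √((12 + 44 + (4/(8 + (-4)²))*(-1)) - 117) = √((12 + 44 + (4/(8 + 16))*(-1)) - 117) = √((12 + 44 + (4/24)*(-1)) - 117) = √((12 + 44 + ((1/24)*4)*(-1)) - 117) = √((12 + 44 + (⅙)*(-1)) - 117) = √((12 + 44 - ⅙) - 117) = √(335/6 - 117) = √(-367/6) = I*√2202/6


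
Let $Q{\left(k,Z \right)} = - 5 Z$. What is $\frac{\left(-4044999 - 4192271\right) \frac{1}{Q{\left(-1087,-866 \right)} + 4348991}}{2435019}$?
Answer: $- \frac{8237270}{10600419348099} \approx -7.7707 \cdot 10^{-7}$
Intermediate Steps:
$\frac{\left(-4044999 - 4192271\right) \frac{1}{Q{\left(-1087,-866 \right)} + 4348991}}{2435019} = \frac{\left(-4044999 - 4192271\right) \frac{1}{\left(-5\right) \left(-866\right) + 4348991}}{2435019} = - \frac{8237270}{4330 + 4348991} \cdot \frac{1}{2435019} = - \frac{8237270}{4353321} \cdot \frac{1}{2435019} = \left(-8237270\right) \frac{1}{4353321} \cdot \frac{1}{2435019} = \left(- \frac{8237270}{4353321}\right) \frac{1}{2435019} = - \frac{8237270}{10600419348099}$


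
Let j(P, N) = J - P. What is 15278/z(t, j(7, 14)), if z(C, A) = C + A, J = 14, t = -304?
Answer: -15278/297 ≈ -51.441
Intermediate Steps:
j(P, N) = 14 - P
z(C, A) = A + C
15278/z(t, j(7, 14)) = 15278/((14 - 1*7) - 304) = 15278/((14 - 7) - 304) = 15278/(7 - 304) = 15278/(-297) = 15278*(-1/297) = -15278/297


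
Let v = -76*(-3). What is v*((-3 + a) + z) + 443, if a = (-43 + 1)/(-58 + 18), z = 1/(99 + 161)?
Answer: -47/65 ≈ -0.72308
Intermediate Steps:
z = 1/260 ≈ 0.0038462
a = 21/20 (a = -42/(-40) = -42*(-1/40) = 21/20 ≈ 1.0500)
v = 228
v*((-3 + a) + z) + 443 = 228*((-3 + 21/20) + 1/260) + 443 = 228*(-39/20 + 1/260) + 443 = 228*(-253/130) + 443 = -28842/65 + 443 = -47/65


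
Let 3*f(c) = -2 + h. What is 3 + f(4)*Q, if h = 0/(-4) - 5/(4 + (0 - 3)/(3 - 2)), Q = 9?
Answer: -18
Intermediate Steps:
h = -5 (h = 0*(-1/4) - 5/(4 - 3/1) = 0 - 5/(4 - 3*1) = 0 - 5/(4 - 3) = 0 - 5/1 = 0 - 5*1 = 0 - 5 = -5)
f(c) = -7/3 (f(c) = (-2 - 5)/3 = (1/3)*(-7) = -7/3)
3 + f(4)*Q = 3 - 7/3*9 = 3 - 21 = -18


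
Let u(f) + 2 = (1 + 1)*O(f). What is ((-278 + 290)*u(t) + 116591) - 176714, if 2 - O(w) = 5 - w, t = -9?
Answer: -60435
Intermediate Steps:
O(w) = -3 + w (O(w) = 2 - (5 - w) = 2 + (-5 + w) = -3 + w)
u(f) = -8 + 2*f (u(f) = -2 + (1 + 1)*(-3 + f) = -2 + 2*(-3 + f) = -2 + (-6 + 2*f) = -8 + 2*f)
((-278 + 290)*u(t) + 116591) - 176714 = ((-278 + 290)*(-8 + 2*(-9)) + 116591) - 176714 = (12*(-8 - 18) + 116591) - 176714 = (12*(-26) + 116591) - 176714 = (-312 + 116591) - 176714 = 116279 - 176714 = -60435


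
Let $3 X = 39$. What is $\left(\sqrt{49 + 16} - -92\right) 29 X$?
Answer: $34684 + 377 \sqrt{65} \approx 37724.0$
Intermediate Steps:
$X = 13$ ($X = \frac{1}{3} \cdot 39 = 13$)
$\left(\sqrt{49 + 16} - -92\right) 29 X = \left(\sqrt{49 + 16} - -92\right) 29 \cdot 13 = \left(\sqrt{65} + 92\right) 29 \cdot 13 = \left(92 + \sqrt{65}\right) 29 \cdot 13 = \left(2668 + 29 \sqrt{65}\right) 13 = 34684 + 377 \sqrt{65}$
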